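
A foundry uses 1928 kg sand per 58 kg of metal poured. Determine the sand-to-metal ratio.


Formula: Sand-to-Metal Ratio = W_sand / W_metal
Ratio = 1928 kg / 58 kg = 33.2414

33.2414


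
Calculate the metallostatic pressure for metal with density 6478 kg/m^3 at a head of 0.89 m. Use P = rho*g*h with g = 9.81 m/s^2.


Formula: P = rho * g * h
rho * g = 6478 * 9.81 = 63549.18 N/m^3
P = 63549.18 * 0.89 = 56558.7702 Pa

56558.7702 Pa


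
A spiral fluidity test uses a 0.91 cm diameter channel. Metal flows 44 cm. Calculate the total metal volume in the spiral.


Formula: V = pi * (d/2)^2 * L  (cylinder volume)
Radius = 0.91/2 = 0.455 cm
V = pi * 0.455^2 * 44 = 28.6171 cm^3


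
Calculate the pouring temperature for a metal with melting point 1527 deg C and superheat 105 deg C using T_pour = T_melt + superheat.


Formula: T_pour = T_melt + Superheat
T_pour = 1527 + 105 = 1632 deg C


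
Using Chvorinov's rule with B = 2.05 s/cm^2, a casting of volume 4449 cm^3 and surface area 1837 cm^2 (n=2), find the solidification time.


Formula: t_s = B * (V/A)^n  (Chvorinov's rule, n=2)
Modulus M = V/A = 4449/1837 = 2.421884 cm
M^2 = 2.421884^2 = 5.865522 cm^2
t_s = 2.05 * 5.865522 = 12.0243 s

Final answer: 12.0243 s


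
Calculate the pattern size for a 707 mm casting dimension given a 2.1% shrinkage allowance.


Formula: L_pattern = L_casting * (1 + shrinkage_rate/100)
Shrinkage factor = 1 + 2.1/100 = 1.021
L_pattern = 707 mm * 1.021 = 721.8470 mm

Answer: 721.8470 mm


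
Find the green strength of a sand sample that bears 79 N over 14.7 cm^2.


Formula: Compressive Strength = Force / Area
Strength = 79 N / 14.7 cm^2 = 5.3741 N/cm^2

Final answer: 5.3741 N/cm^2


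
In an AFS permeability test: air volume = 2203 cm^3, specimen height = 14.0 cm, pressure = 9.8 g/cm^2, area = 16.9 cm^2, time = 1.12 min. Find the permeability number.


Formula: Permeability Number P = (V * H) / (p * A * t)
Numerator: V * H = 2203 * 14.0 = 30842.0
Denominator: p * A * t = 9.8 * 16.9 * 1.12 = 185.4944
P = 30842.0 / 185.4944 = 166.2692


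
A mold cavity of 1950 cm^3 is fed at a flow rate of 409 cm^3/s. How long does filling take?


Formula: t_fill = V_mold / Q_flow
t = 1950 cm^3 / 409 cm^3/s = 4.7677 s

Answer: 4.7677 s


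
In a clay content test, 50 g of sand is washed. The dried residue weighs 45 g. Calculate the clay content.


Formula: Clay% = (W_total - W_washed) / W_total * 100
Clay mass = 50 - 45 = 5 g
Clay% = 5 / 50 * 100 = 10.0000%


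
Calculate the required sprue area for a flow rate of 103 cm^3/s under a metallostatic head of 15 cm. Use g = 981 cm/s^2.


Formula: v = sqrt(2*g*h), A = Q/v
Velocity: v = sqrt(2 * 981 * 15) = sqrt(29430) = 171.5517 cm/s
Sprue area: A = Q / v = 103 / 171.5517 = 0.6004 cm^2

0.6004 cm^2


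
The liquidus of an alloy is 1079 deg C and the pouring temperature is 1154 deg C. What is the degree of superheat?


Formula: Superheat = T_pour - T_melt
Superheat = 1154 - 1079 = 75 deg C

Final answer: 75 deg C


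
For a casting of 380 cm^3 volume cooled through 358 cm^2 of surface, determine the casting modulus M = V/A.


Formula: Casting Modulus M = V / A
M = 380 cm^3 / 358 cm^2 = 1.0615 cm


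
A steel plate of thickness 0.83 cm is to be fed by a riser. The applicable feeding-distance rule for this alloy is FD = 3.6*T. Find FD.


Formula: FD = 3.6 * T  (riser feeding-distance rule)
FD = 3.6 * 0.83 cm = 2.9880 cm

Answer: 2.9880 cm


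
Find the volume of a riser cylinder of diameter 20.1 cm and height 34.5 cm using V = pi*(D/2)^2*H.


Formula: V = pi * (D/2)^2 * H  (cylinder volume)
Radius = D/2 = 20.1/2 = 10.05 cm
V = pi * 10.05^2 * 34.5 = 10947.1506 cm^3

10947.1506 cm^3


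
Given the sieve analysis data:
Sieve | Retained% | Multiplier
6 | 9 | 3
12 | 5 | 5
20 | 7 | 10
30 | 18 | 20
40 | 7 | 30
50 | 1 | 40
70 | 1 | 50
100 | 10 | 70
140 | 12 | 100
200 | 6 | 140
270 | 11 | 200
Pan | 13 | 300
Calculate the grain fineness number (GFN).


Formula: GFN = sum(pct * multiplier) / sum(pct)
sum(pct * multiplier) = 9622
sum(pct) = 100
GFN = 9622 / 100 = 96.22

Final answer: 96.22


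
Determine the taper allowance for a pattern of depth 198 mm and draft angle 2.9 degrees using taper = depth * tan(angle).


Formula: taper = depth * tan(draft_angle)
tan(2.9 deg) = 0.0506578
taper = 198 mm * 0.0506578 = 10.0302 mm

Answer: 10.0302 mm


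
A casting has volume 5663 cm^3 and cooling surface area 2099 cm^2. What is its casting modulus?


Formula: Casting Modulus M = V / A
M = 5663 cm^3 / 2099 cm^2 = 2.6980 cm

Answer: 2.6980 cm


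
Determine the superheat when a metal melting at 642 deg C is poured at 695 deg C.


Formula: Superheat = T_pour - T_melt
Superheat = 695 - 642 = 53 deg C

53 deg C


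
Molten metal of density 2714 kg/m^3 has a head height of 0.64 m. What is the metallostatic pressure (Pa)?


Formula: P = rho * g * h
rho * g = 2714 * 9.81 = 26624.34 N/m^3
P = 26624.34 * 0.64 = 17039.5776 Pa

Answer: 17039.5776 Pa


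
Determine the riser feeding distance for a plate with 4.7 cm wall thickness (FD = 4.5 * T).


Formula: FD = 4.5 * T  (riser feeding-distance rule)
FD = 4.5 * 4.7 cm = 21.1500 cm


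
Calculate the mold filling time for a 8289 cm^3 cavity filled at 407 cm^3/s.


Formula: t_fill = V_mold / Q_flow
t = 8289 cm^3 / 407 cm^3/s = 20.3661 s

20.3661 s


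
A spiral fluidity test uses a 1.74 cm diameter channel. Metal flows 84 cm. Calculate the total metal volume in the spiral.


Formula: V = pi * (d/2)^2 * L  (cylinder volume)
Radius = 1.74/2 = 0.87 cm
V = pi * 0.87^2 * 84 = 199.7412 cm^3


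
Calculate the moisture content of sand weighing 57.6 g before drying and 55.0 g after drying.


Formula: MC = (W_wet - W_dry) / W_wet * 100
Water mass = 57.6 - 55.0 = 2.6 g
MC = 2.6 / 57.6 * 100 = 4.5139%

Final answer: 4.5139%


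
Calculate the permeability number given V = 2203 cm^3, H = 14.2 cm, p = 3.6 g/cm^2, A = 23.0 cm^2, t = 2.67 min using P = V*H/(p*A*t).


Formula: Permeability Number P = (V * H) / (p * A * t)
Numerator: V * H = 2203 * 14.2 = 31282.6
Denominator: p * A * t = 3.6 * 23.0 * 2.67 = 221.076
P = 31282.6 / 221.076 = 141.5016


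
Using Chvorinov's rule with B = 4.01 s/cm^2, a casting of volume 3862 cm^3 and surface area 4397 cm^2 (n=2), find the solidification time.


Formula: t_s = B * (V/A)^n  (Chvorinov's rule, n=2)
Modulus M = V/A = 3862/4397 = 0.878326 cm
M^2 = 0.878326^2 = 0.771457 cm^2
t_s = 4.01 * 0.771457 = 3.0935 s

Answer: 3.0935 s


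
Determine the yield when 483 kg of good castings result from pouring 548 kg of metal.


Formula: Casting Yield = (W_good / W_total) * 100
Yield = (483 kg / 548 kg) * 100 = 88.1387%

Answer: 88.1387%


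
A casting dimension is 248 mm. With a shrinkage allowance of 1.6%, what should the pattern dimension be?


Formula: L_pattern = L_casting * (1 + shrinkage_rate/100)
Shrinkage factor = 1 + 1.6/100 = 1.016
L_pattern = 248 mm * 1.016 = 251.9680 mm

Final answer: 251.9680 mm


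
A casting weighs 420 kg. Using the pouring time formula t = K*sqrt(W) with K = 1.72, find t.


Formula: t = K * sqrt(W)
sqrt(W) = sqrt(420) = 20.49390
t = 1.72 * 20.49390 = 35.2495 s

Final answer: 35.2495 s


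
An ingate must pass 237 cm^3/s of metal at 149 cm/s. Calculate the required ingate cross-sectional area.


Formula: A_ingate = Q / v  (continuity equation)
A = 237 cm^3/s / 149 cm/s = 1.5906 cm^2

Answer: 1.5906 cm^2


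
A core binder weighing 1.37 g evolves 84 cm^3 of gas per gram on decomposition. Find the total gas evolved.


Formula: V_gas = W_binder * gas_evolution_rate
V = 1.37 g * 84 cm^3/g = 115.0800 cm^3


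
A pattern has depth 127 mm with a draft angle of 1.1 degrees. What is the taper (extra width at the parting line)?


Formula: taper = depth * tan(draft_angle)
tan(1.1 deg) = 0.0192010
taper = 127 mm * 0.0192010 = 2.4385 mm

Final answer: 2.4385 mm


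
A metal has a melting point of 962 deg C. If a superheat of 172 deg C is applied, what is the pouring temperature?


Formula: T_pour = T_melt + Superheat
T_pour = 962 + 172 = 1134 deg C


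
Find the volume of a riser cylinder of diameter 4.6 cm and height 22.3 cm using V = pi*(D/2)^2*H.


Formula: V = pi * (D/2)^2 * H  (cylinder volume)
Radius = D/2 = 4.6/2 = 2.3 cm
V = pi * 2.3^2 * 22.3 = 370.6043 cm^3

370.6043 cm^3


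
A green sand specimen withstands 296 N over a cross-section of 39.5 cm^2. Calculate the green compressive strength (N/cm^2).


Formula: Compressive Strength = Force / Area
Strength = 296 N / 39.5 cm^2 = 7.4937 N/cm^2


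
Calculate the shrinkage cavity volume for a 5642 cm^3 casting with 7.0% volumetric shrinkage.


Formula: V_shrink = V_casting * shrinkage_pct / 100
V_shrink = 5642 cm^3 * 7.0 / 100 = 394.9400 cm^3


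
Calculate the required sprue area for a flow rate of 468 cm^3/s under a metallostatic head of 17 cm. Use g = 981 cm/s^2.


Formula: v = sqrt(2*g*h), A = Q/v
Velocity: v = sqrt(2 * 981 * 17) = sqrt(33354) = 182.6308 cm/s
Sprue area: A = Q / v = 468 / 182.6308 = 2.5625 cm^2

Final answer: 2.5625 cm^2


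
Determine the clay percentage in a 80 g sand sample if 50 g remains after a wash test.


Formula: Clay% = (W_total - W_washed) / W_total * 100
Clay mass = 80 - 50 = 30 g
Clay% = 30 / 80 * 100 = 37.5000%


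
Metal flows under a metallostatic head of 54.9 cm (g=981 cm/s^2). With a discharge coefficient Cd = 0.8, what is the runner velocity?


Formula: v = Cd * sqrt(2 * g * h)  (Torricelli with discharge coefficient)
2*g*h = 2 * 981 * 54.9 = 107713.8 cm^2/s^2
sqrt(107713.8) = 328.19781 cm/s
v = 0.8 * 328.19781 = 262.5582 cm/s

Final answer: 262.5582 cm/s


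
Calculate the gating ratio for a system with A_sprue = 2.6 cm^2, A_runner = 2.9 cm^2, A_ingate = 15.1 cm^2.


Sprue:Runner:Ingate = 1 : 2.9/2.6 : 15.1/2.6 = 1:1.12:5.81


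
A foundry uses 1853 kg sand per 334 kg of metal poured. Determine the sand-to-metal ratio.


Formula: Sand-to-Metal Ratio = W_sand / W_metal
Ratio = 1853 kg / 334 kg = 5.5479

Final answer: 5.5479


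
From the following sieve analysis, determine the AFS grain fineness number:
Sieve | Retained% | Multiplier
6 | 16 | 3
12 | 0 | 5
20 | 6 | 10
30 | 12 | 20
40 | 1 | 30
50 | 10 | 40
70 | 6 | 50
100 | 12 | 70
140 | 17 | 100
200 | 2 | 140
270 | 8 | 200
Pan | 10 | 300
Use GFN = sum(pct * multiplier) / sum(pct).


Formula: GFN = sum(pct * multiplier) / sum(pct)
sum(pct * multiplier) = 8498
sum(pct) = 100
GFN = 8498 / 100 = 84.98


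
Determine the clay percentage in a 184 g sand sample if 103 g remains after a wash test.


Formula: Clay% = (W_total - W_washed) / W_total * 100
Clay mass = 184 - 103 = 81 g
Clay% = 81 / 184 * 100 = 44.0217%


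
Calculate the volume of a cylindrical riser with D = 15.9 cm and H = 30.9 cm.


Formula: V = pi * (D/2)^2 * H  (cylinder volume)
Radius = D/2 = 15.9/2 = 7.95 cm
V = pi * 7.95^2 * 30.9 = 6135.3961 cm^3

6135.3961 cm^3


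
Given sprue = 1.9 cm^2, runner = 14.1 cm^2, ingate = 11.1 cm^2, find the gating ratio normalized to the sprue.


Sprue:Runner:Ingate = 1 : 14.1/1.9 : 11.1/1.9 = 1:7.42:5.84

Answer: 1:7.42:5.84


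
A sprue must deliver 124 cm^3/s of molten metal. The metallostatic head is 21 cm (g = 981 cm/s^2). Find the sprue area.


Formula: v = sqrt(2*g*h), A = Q/v
Velocity: v = sqrt(2 * 981 * 21) = sqrt(41202) = 202.9828 cm/s
Sprue area: A = Q / v = 124 / 202.9828 = 0.6109 cm^2


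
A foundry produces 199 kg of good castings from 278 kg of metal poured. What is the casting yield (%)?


Formula: Casting Yield = (W_good / W_total) * 100
Yield = (199 kg / 278 kg) * 100 = 71.5827%

71.5827%


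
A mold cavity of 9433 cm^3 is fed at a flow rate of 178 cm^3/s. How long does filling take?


Formula: t_fill = V_mold / Q_flow
t = 9433 cm^3 / 178 cm^3/s = 52.9944 s


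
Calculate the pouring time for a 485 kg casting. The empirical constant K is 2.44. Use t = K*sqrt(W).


Formula: t = K * sqrt(W)
sqrt(W) = sqrt(485) = 22.02272
t = 2.44 * 22.02272 = 53.7354 s

53.7354 s


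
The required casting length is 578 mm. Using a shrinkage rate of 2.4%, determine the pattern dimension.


Formula: L_pattern = L_casting * (1 + shrinkage_rate/100)
Shrinkage factor = 1 + 2.4/100 = 1.024
L_pattern = 578 mm * 1.024 = 591.8720 mm


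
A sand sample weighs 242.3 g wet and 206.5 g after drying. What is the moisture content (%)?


Formula: MC = (W_wet - W_dry) / W_wet * 100
Water mass = 242.3 - 206.5 = 35.8 g
MC = 35.8 / 242.3 * 100 = 14.7751%

14.7751%


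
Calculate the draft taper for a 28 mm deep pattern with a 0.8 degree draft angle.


Formula: taper = depth * tan(draft_angle)
tan(0.8 deg) = 0.0139635
taper = 28 mm * 0.0139635 = 0.3910 mm

Answer: 0.3910 mm


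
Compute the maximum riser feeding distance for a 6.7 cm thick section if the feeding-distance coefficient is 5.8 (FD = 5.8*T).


Formula: FD = 5.8 * T  (riser feeding-distance rule)
FD = 5.8 * 6.7 cm = 38.8600 cm

Answer: 38.8600 cm


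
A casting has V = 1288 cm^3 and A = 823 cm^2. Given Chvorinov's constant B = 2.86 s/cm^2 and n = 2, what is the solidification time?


Formula: t_s = B * (V/A)^n  (Chvorinov's rule, n=2)
Modulus M = V/A = 1288/823 = 1.565006 cm
M^2 = 1.565006^2 = 2.449244 cm^2
t_s = 2.86 * 2.449244 = 7.0048 s

Answer: 7.0048 s


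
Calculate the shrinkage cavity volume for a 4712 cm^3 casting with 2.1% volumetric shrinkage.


Formula: V_shrink = V_casting * shrinkage_pct / 100
V_shrink = 4712 cm^3 * 2.1 / 100 = 98.9520 cm^3

Final answer: 98.9520 cm^3


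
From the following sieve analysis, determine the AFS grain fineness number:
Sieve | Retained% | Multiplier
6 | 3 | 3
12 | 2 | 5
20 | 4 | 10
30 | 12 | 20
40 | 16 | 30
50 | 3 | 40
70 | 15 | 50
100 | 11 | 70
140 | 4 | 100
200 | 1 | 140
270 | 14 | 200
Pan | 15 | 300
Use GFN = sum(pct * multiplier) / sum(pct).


Formula: GFN = sum(pct * multiplier) / sum(pct)
sum(pct * multiplier) = 10259
sum(pct) = 100
GFN = 10259 / 100 = 102.59

102.59


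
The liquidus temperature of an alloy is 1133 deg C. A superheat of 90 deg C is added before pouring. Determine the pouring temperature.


Formula: T_pour = T_melt + Superheat
T_pour = 1133 + 90 = 1223 deg C

Answer: 1223 deg C


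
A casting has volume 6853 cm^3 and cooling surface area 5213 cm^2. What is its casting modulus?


Formula: Casting Modulus M = V / A
M = 6853 cm^3 / 5213 cm^2 = 1.3146 cm


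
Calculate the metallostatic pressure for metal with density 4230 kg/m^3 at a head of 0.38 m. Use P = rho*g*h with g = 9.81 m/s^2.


Formula: P = rho * g * h
rho * g = 4230 * 9.81 = 41496.3 N/m^3
P = 41496.3 * 0.38 = 15768.5940 Pa

Answer: 15768.5940 Pa


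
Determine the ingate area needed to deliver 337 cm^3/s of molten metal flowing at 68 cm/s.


Formula: A_ingate = Q / v  (continuity equation)
A = 337 cm^3/s / 68 cm/s = 4.9559 cm^2

Answer: 4.9559 cm^2


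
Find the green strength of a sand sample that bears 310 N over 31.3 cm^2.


Formula: Compressive Strength = Force / Area
Strength = 310 N / 31.3 cm^2 = 9.9042 N/cm^2

9.9042 N/cm^2


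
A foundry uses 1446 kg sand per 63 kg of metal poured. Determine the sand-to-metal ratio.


Formula: Sand-to-Metal Ratio = W_sand / W_metal
Ratio = 1446 kg / 63 kg = 22.9524

Answer: 22.9524


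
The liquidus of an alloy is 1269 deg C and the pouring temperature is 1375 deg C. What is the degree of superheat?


Formula: Superheat = T_pour - T_melt
Superheat = 1375 - 1269 = 106 deg C

Final answer: 106 deg C


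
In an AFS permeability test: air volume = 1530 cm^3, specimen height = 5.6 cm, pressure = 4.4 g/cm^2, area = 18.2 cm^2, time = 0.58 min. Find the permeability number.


Formula: Permeability Number P = (V * H) / (p * A * t)
Numerator: V * H = 1530 * 5.6 = 8568.0
Denominator: p * A * t = 4.4 * 18.2 * 0.58 = 46.4464
P = 8568.0 / 46.4464 = 184.4707

184.4707


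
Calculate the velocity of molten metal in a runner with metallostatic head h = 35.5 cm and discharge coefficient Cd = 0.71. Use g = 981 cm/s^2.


Formula: v = Cd * sqrt(2 * g * h)  (Torricelli with discharge coefficient)
2*g*h = 2 * 981 * 35.5 = 69651.0 cm^2/s^2
sqrt(69651.0) = 263.91476 cm/s
v = 0.71 * 263.91476 = 187.3795 cm/s

Answer: 187.3795 cm/s


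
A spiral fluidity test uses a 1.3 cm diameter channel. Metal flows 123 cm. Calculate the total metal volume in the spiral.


Formula: V = pi * (d/2)^2 * L  (cylinder volume)
Radius = 1.3/2 = 0.65 cm
V = pi * 0.65^2 * 123 = 163.2607 cm^3

163.2607 cm^3


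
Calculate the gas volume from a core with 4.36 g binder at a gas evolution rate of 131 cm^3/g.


Formula: V_gas = W_binder * gas_evolution_rate
V = 4.36 g * 131 cm^3/g = 571.1600 cm^3

Final answer: 571.1600 cm^3


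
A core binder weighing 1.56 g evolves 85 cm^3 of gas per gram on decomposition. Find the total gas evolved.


Formula: V_gas = W_binder * gas_evolution_rate
V = 1.56 g * 85 cm^3/g = 132.6000 cm^3

Final answer: 132.6000 cm^3


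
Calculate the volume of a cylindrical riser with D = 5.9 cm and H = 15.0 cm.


Formula: V = pi * (D/2)^2 * H  (cylinder volume)
Radius = D/2 = 5.9/2 = 2.95 cm
V = pi * 2.95^2 * 15.0 = 410.0957 cm^3

Answer: 410.0957 cm^3


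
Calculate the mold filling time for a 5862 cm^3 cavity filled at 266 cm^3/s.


Formula: t_fill = V_mold / Q_flow
t = 5862 cm^3 / 266 cm^3/s = 22.0376 s


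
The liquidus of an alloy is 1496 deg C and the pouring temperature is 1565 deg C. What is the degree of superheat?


Formula: Superheat = T_pour - T_melt
Superheat = 1565 - 1496 = 69 deg C

Final answer: 69 deg C


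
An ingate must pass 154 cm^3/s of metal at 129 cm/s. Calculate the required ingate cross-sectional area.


Formula: A_ingate = Q / v  (continuity equation)
A = 154 cm^3/s / 129 cm/s = 1.1938 cm^2

Answer: 1.1938 cm^2


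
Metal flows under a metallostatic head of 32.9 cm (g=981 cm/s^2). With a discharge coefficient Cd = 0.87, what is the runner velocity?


Formula: v = Cd * sqrt(2 * g * h)  (Torricelli with discharge coefficient)
2*g*h = 2 * 981 * 32.9 = 64549.8 cm^2/s^2
sqrt(64549.8) = 254.06653 cm/s
v = 0.87 * 254.06653 = 221.0379 cm/s

Answer: 221.0379 cm/s


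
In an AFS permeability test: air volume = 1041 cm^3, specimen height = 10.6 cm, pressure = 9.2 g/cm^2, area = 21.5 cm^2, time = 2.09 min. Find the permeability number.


Formula: Permeability Number P = (V * H) / (p * A * t)
Numerator: V * H = 1041 * 10.6 = 11034.6
Denominator: p * A * t = 9.2 * 21.5 * 2.09 = 413.402
P = 11034.6 / 413.402 = 26.6922

Final answer: 26.6922


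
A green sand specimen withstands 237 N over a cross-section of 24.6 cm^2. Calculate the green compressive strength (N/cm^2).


Formula: Compressive Strength = Force / Area
Strength = 237 N / 24.6 cm^2 = 9.6341 N/cm^2

Answer: 9.6341 N/cm^2


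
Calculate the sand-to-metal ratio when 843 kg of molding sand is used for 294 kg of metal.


Formula: Sand-to-Metal Ratio = W_sand / W_metal
Ratio = 843 kg / 294 kg = 2.8673

Answer: 2.8673


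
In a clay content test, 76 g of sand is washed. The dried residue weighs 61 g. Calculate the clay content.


Formula: Clay% = (W_total - W_washed) / W_total * 100
Clay mass = 76 - 61 = 15 g
Clay% = 15 / 76 * 100 = 19.7368%

Answer: 19.7368%


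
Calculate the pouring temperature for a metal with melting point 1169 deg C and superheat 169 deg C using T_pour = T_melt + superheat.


Formula: T_pour = T_melt + Superheat
T_pour = 1169 + 169 = 1338 deg C

Answer: 1338 deg C


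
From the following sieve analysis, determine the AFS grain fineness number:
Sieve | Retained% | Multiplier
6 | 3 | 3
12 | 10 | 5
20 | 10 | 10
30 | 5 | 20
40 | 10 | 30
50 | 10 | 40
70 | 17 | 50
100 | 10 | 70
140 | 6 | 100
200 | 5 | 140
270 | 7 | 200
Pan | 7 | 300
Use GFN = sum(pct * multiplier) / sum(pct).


Formula: GFN = sum(pct * multiplier) / sum(pct)
sum(pct * multiplier) = 7309
sum(pct) = 100
GFN = 7309 / 100 = 73.09

Final answer: 73.09


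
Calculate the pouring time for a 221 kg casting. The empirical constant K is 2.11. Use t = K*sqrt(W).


Formula: t = K * sqrt(W)
sqrt(W) = sqrt(221) = 14.86607
t = 2.11 * 14.86607 = 31.3674 s

Answer: 31.3674 s


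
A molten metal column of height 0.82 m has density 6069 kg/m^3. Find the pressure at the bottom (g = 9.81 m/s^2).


Formula: P = rho * g * h
rho * g = 6069 * 9.81 = 59536.89 N/m^3
P = 59536.89 * 0.82 = 48820.2498 Pa

48820.2498 Pa


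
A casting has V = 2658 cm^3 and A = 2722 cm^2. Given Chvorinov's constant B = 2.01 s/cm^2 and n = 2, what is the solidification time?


Formula: t_s = B * (V/A)^n  (Chvorinov's rule, n=2)
Modulus M = V/A = 2658/2722 = 0.976488 cm
M^2 = 0.976488^2 = 0.953529 cm^2
t_s = 2.01 * 0.953529 = 1.9166 s

Final answer: 1.9166 s


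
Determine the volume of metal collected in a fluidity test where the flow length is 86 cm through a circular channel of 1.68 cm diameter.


Formula: V = pi * (d/2)^2 * L  (cylinder volume)
Radius = 1.68/2 = 0.84 cm
V = pi * 0.84^2 * 86 = 190.6369 cm^3

Final answer: 190.6369 cm^3


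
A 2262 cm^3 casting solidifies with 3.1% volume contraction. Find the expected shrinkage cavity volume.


Formula: V_shrink = V_casting * shrinkage_pct / 100
V_shrink = 2262 cm^3 * 3.1 / 100 = 70.1220 cm^3

Final answer: 70.1220 cm^3


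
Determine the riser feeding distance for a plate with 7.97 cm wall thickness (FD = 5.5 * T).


Formula: FD = 5.5 * T  (riser feeding-distance rule)
FD = 5.5 * 7.97 cm = 43.8350 cm

Final answer: 43.8350 cm


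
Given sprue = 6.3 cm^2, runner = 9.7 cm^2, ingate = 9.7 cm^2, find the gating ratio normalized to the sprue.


Sprue:Runner:Ingate = 1 : 9.7/6.3 : 9.7/6.3 = 1:1.54:1.54

Answer: 1:1.54:1.54


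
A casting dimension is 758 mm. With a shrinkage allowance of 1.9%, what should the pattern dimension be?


Formula: L_pattern = L_casting * (1 + shrinkage_rate/100)
Shrinkage factor = 1 + 1.9/100 = 1.019
L_pattern = 758 mm * 1.019 = 772.4020 mm


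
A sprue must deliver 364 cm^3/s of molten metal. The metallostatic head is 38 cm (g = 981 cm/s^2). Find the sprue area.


Formula: v = sqrt(2*g*h), A = Q/v
Velocity: v = sqrt(2 * 981 * 38) = sqrt(74556) = 273.0494 cm/s
Sprue area: A = Q / v = 364 / 273.0494 = 1.3331 cm^2

Answer: 1.3331 cm^2


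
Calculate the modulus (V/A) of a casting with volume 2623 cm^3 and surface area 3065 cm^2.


Formula: Casting Modulus M = V / A
M = 2623 cm^3 / 3065 cm^2 = 0.8558 cm

0.8558 cm


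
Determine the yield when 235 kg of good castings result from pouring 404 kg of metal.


Formula: Casting Yield = (W_good / W_total) * 100
Yield = (235 kg / 404 kg) * 100 = 58.1683%

Final answer: 58.1683%


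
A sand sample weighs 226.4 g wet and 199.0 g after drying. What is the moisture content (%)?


Formula: MC = (W_wet - W_dry) / W_wet * 100
Water mass = 226.4 - 199.0 = 27.4 g
MC = 27.4 / 226.4 * 100 = 12.1025%

12.1025%


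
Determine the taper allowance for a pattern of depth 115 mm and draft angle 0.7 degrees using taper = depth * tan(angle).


Formula: taper = depth * tan(draft_angle)
tan(0.7 deg) = 0.0122179
taper = 115 mm * 0.0122179 = 1.4051 mm

Final answer: 1.4051 mm


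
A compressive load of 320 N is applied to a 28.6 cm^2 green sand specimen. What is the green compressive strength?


Formula: Compressive Strength = Force / Area
Strength = 320 N / 28.6 cm^2 = 11.1888 N/cm^2

11.1888 N/cm^2


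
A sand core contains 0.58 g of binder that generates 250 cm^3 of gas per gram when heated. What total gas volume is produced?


Formula: V_gas = W_binder * gas_evolution_rate
V = 0.58 g * 250 cm^3/g = 145.0000 cm^3


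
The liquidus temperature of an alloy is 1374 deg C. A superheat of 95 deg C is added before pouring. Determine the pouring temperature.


Formula: T_pour = T_melt + Superheat
T_pour = 1374 + 95 = 1469 deg C


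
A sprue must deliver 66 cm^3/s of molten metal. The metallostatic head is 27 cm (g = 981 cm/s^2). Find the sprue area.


Formula: v = sqrt(2*g*h), A = Q/v
Velocity: v = sqrt(2 * 981 * 27) = sqrt(52974) = 230.1608 cm/s
Sprue area: A = Q / v = 66 / 230.1608 = 0.2868 cm^2

Final answer: 0.2868 cm^2


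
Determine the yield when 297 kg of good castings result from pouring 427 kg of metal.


Formula: Casting Yield = (W_good / W_total) * 100
Yield = (297 kg / 427 kg) * 100 = 69.5550%


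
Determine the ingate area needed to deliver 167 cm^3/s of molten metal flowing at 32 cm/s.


Formula: A_ingate = Q / v  (continuity equation)
A = 167 cm^3/s / 32 cm/s = 5.2188 cm^2


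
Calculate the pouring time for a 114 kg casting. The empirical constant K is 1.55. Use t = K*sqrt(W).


Formula: t = K * sqrt(W)
sqrt(W) = sqrt(114) = 10.67708
t = 1.55 * 10.67708 = 16.5495 s

Final answer: 16.5495 s


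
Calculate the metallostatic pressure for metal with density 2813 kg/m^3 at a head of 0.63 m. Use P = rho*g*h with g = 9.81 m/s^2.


Formula: P = rho * g * h
rho * g = 2813 * 9.81 = 27595.53 N/m^3
P = 27595.53 * 0.63 = 17385.1839 Pa

Answer: 17385.1839 Pa


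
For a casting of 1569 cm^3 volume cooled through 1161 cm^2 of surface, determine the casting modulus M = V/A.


Formula: Casting Modulus M = V / A
M = 1569 cm^3 / 1161 cm^2 = 1.3514 cm

Answer: 1.3514 cm


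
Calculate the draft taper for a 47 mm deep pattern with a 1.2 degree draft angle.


Formula: taper = depth * tan(draft_angle)
tan(1.2 deg) = 0.0209470
taper = 47 mm * 0.0209470 = 0.9845 mm

Final answer: 0.9845 mm


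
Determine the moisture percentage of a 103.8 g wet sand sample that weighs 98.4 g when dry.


Formula: MC = (W_wet - W_dry) / W_wet * 100
Water mass = 103.8 - 98.4 = 5.4 g
MC = 5.4 / 103.8 * 100 = 5.2023%

Final answer: 5.2023%


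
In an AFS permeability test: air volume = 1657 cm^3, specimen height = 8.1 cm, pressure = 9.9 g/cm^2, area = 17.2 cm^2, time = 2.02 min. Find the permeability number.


Formula: Permeability Number P = (V * H) / (p * A * t)
Numerator: V * H = 1657 * 8.1 = 13421.7
Denominator: p * A * t = 9.9 * 17.2 * 2.02 = 343.9656
P = 13421.7 / 343.9656 = 39.0205

39.0205


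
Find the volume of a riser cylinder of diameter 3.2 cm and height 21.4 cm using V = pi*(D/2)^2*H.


Formula: V = pi * (D/2)^2 * H  (cylinder volume)
Radius = D/2 = 3.2/2 = 1.6 cm
V = pi * 1.6^2 * 21.4 = 172.1090 cm^3

Answer: 172.1090 cm^3


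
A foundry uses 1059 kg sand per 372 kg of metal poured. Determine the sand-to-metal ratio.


Formula: Sand-to-Metal Ratio = W_sand / W_metal
Ratio = 1059 kg / 372 kg = 2.8468


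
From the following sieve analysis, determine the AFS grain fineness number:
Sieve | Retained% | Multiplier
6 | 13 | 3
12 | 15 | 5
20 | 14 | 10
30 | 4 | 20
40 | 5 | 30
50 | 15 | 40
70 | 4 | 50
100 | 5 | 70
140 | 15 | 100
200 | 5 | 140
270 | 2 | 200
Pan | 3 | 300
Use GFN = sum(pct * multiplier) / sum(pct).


Formula: GFN = sum(pct * multiplier) / sum(pct)
sum(pct * multiplier) = 5134
sum(pct) = 100
GFN = 5134 / 100 = 51.34


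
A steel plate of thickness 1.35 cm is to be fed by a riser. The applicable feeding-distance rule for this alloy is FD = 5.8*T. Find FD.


Formula: FD = 5.8 * T  (riser feeding-distance rule)
FD = 5.8 * 1.35 cm = 7.8300 cm

7.8300 cm


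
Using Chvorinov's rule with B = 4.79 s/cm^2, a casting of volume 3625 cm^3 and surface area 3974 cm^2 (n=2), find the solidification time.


Formula: t_s = B * (V/A)^n  (Chvorinov's rule, n=2)
Modulus M = V/A = 3625/3974 = 0.912179 cm
M^2 = 0.912179^2 = 0.832071 cm^2
t_s = 4.79 * 0.832071 = 3.9856 s

Final answer: 3.9856 s


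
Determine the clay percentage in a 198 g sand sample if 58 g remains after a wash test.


Formula: Clay% = (W_total - W_washed) / W_total * 100
Clay mass = 198 - 58 = 140 g
Clay% = 140 / 198 * 100 = 70.7071%

Final answer: 70.7071%


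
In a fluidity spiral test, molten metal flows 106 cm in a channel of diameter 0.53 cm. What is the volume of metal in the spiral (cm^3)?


Formula: V = pi * (d/2)^2 * L  (cylinder volume)
Radius = 0.53/2 = 0.265 cm
V = pi * 0.265^2 * 106 = 23.3855 cm^3

Answer: 23.3855 cm^3


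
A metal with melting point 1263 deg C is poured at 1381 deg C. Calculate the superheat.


Formula: Superheat = T_pour - T_melt
Superheat = 1381 - 1263 = 118 deg C

118 deg C


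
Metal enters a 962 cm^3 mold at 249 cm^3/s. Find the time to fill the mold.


Formula: t_fill = V_mold / Q_flow
t = 962 cm^3 / 249 cm^3/s = 3.8635 s

3.8635 s


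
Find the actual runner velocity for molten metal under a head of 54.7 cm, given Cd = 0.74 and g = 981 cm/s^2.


Formula: v = Cd * sqrt(2 * g * h)  (Torricelli with discharge coefficient)
2*g*h = 2 * 981 * 54.7 = 107321.4 cm^2/s^2
sqrt(107321.4) = 327.59945 cm/s
v = 0.74 * 327.59945 = 242.4236 cm/s

Final answer: 242.4236 cm/s


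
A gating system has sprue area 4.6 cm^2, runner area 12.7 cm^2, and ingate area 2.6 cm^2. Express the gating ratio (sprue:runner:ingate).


Sprue:Runner:Ingate = 1 : 12.7/4.6 : 2.6/4.6 = 1:2.76:0.57


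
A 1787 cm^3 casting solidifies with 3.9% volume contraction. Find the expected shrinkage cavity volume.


Formula: V_shrink = V_casting * shrinkage_pct / 100
V_shrink = 1787 cm^3 * 3.9 / 100 = 69.6930 cm^3


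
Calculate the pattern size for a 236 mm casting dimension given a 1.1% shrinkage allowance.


Formula: L_pattern = L_casting * (1 + shrinkage_rate/100)
Shrinkage factor = 1 + 1.1/100 = 1.011
L_pattern = 236 mm * 1.011 = 238.5960 mm

238.5960 mm


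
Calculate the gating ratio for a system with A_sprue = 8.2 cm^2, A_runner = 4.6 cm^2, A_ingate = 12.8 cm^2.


Sprue:Runner:Ingate = 1 : 4.6/8.2 : 12.8/8.2 = 1:0.56:1.56


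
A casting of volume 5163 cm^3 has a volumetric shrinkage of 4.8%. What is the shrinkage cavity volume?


Formula: V_shrink = V_casting * shrinkage_pct / 100
V_shrink = 5163 cm^3 * 4.8 / 100 = 247.8240 cm^3

Final answer: 247.8240 cm^3


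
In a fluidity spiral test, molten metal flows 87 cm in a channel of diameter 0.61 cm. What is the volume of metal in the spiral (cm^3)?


Formula: V = pi * (d/2)^2 * L  (cylinder volume)
Radius = 0.61/2 = 0.305 cm
V = pi * 0.305^2 * 87 = 25.4255 cm^3

Answer: 25.4255 cm^3


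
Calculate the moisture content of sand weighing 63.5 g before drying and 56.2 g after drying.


Formula: MC = (W_wet - W_dry) / W_wet * 100
Water mass = 63.5 - 56.2 = 7.3 g
MC = 7.3 / 63.5 * 100 = 11.4961%


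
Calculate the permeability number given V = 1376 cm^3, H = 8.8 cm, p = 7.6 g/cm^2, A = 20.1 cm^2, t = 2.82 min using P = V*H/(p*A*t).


Formula: Permeability Number P = (V * H) / (p * A * t)
Numerator: V * H = 1376 * 8.8 = 12108.8
Denominator: p * A * t = 7.6 * 20.1 * 2.82 = 430.7832
P = 12108.8 / 430.7832 = 28.1088


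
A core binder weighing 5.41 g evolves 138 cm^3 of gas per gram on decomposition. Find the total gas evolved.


Formula: V_gas = W_binder * gas_evolution_rate
V = 5.41 g * 138 cm^3/g = 746.5800 cm^3


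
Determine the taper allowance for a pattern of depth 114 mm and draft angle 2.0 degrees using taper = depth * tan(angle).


Formula: taper = depth * tan(draft_angle)
tan(2.0 deg) = 0.0349208
taper = 114 mm * 0.0349208 = 3.9810 mm

Final answer: 3.9810 mm


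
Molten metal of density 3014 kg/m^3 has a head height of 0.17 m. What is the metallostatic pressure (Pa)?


Formula: P = rho * g * h
rho * g = 3014 * 9.81 = 29567.34 N/m^3
P = 29567.34 * 0.17 = 5026.4478 Pa

5026.4478 Pa


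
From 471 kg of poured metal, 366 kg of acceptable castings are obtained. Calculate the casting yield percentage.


Formula: Casting Yield = (W_good / W_total) * 100
Yield = (366 kg / 471 kg) * 100 = 77.7070%

Answer: 77.7070%


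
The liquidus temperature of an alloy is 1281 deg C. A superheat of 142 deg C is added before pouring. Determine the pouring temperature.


Formula: T_pour = T_melt + Superheat
T_pour = 1281 + 142 = 1423 deg C

Answer: 1423 deg C


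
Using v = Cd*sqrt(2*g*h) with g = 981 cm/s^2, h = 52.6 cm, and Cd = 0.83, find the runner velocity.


Formula: v = Cd * sqrt(2 * g * h)  (Torricelli with discharge coefficient)
2*g*h = 2 * 981 * 52.6 = 103201.2 cm^2/s^2
sqrt(103201.2) = 321.24944 cm/s
v = 0.83 * 321.24944 = 266.6370 cm/s

266.6370 cm/s


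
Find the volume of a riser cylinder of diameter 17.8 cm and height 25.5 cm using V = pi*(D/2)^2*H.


Formula: V = pi * (D/2)^2 * H  (cylinder volume)
Radius = D/2 = 17.8/2 = 8.9 cm
V = pi * 8.9^2 * 25.5 = 6345.5616 cm^3

Answer: 6345.5616 cm^3


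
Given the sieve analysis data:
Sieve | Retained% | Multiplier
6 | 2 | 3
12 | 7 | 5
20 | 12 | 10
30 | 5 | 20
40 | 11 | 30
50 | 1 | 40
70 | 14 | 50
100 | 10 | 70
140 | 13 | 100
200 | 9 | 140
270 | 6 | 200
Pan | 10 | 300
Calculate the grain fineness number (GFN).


Formula: GFN = sum(pct * multiplier) / sum(pct)
sum(pct * multiplier) = 8791
sum(pct) = 100
GFN = 8791 / 100 = 87.91

Answer: 87.91


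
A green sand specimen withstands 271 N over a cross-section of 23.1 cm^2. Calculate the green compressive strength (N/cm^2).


Formula: Compressive Strength = Force / Area
Strength = 271 N / 23.1 cm^2 = 11.7316 N/cm^2

11.7316 N/cm^2


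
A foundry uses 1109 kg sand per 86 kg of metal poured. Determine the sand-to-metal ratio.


Formula: Sand-to-Metal Ratio = W_sand / W_metal
Ratio = 1109 kg / 86 kg = 12.8953

Answer: 12.8953


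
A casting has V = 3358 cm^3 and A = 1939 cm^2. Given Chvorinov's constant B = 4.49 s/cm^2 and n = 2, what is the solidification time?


Formula: t_s = B * (V/A)^n  (Chvorinov's rule, n=2)
Modulus M = V/A = 3358/1939 = 1.731821 cm
M^2 = 1.731821^2 = 2.999204 cm^2
t_s = 4.49 * 2.999204 = 13.4664 s

Final answer: 13.4664 s


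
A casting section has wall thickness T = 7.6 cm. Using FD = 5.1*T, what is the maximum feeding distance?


Formula: FD = 5.1 * T  (riser feeding-distance rule)
FD = 5.1 * 7.6 cm = 38.7600 cm

Final answer: 38.7600 cm


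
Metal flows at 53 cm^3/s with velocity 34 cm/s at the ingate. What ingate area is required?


Formula: A_ingate = Q / v  (continuity equation)
A = 53 cm^3/s / 34 cm/s = 1.5588 cm^2

Answer: 1.5588 cm^2


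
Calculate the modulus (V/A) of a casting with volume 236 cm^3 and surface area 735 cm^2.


Formula: Casting Modulus M = V / A
M = 236 cm^3 / 735 cm^2 = 0.3211 cm


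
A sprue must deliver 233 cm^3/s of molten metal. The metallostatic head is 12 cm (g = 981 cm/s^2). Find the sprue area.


Formula: v = sqrt(2*g*h), A = Q/v
Velocity: v = sqrt(2 * 981 * 12) = sqrt(23544) = 153.4405 cm/s
Sprue area: A = Q / v = 233 / 153.4405 = 1.5185 cm^2

Answer: 1.5185 cm^2


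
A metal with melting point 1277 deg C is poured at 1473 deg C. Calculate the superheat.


Formula: Superheat = T_pour - T_melt
Superheat = 1473 - 1277 = 196 deg C

196 deg C


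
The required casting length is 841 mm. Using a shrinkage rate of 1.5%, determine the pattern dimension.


Formula: L_pattern = L_casting * (1 + shrinkage_rate/100)
Shrinkage factor = 1 + 1.5/100 = 1.015
L_pattern = 841 mm * 1.015 = 853.6150 mm


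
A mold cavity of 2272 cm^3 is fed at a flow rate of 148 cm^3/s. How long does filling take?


Formula: t_fill = V_mold / Q_flow
t = 2272 cm^3 / 148 cm^3/s = 15.3514 s


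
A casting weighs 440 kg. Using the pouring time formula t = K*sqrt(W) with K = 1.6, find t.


Formula: t = K * sqrt(W)
sqrt(W) = sqrt(440) = 20.97618
t = 1.6 * 20.97618 = 33.5619 s

Answer: 33.5619 s


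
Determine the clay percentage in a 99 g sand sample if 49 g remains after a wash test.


Formula: Clay% = (W_total - W_washed) / W_total * 100
Clay mass = 99 - 49 = 50 g
Clay% = 50 / 99 * 100 = 50.5051%

Answer: 50.5051%


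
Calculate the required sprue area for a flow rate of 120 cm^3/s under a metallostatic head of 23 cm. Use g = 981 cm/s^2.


Formula: v = sqrt(2*g*h), A = Q/v
Velocity: v = sqrt(2 * 981 * 23) = sqrt(45126) = 212.4288 cm/s
Sprue area: A = Q / v = 120 / 212.4288 = 0.5649 cm^2


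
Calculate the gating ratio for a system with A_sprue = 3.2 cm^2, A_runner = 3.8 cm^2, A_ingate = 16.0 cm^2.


Sprue:Runner:Ingate = 1 : 3.8/3.2 : 16.0/3.2 = 1:1.19:5.00


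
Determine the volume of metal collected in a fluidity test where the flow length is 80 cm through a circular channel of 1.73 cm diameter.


Formula: V = pi * (d/2)^2 * L  (cylinder volume)
Radius = 1.73/2 = 0.865 cm
V = pi * 0.865^2 * 80 = 188.0495 cm^3


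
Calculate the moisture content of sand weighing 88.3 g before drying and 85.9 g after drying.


Formula: MC = (W_wet - W_dry) / W_wet * 100
Water mass = 88.3 - 85.9 = 2.4 g
MC = 2.4 / 88.3 * 100 = 2.7180%

Answer: 2.7180%


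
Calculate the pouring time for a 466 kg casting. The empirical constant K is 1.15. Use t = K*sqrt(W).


Formula: t = K * sqrt(W)
sqrt(W) = sqrt(466) = 21.58703
t = 1.15 * 21.58703 = 24.8251 s

Final answer: 24.8251 s


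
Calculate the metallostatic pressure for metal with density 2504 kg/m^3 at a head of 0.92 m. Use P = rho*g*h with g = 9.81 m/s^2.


Formula: P = rho * g * h
rho * g = 2504 * 9.81 = 24564.24 N/m^3
P = 24564.24 * 0.92 = 22599.1008 Pa

Answer: 22599.1008 Pa


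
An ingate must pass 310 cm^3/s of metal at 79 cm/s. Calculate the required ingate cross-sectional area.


Formula: A_ingate = Q / v  (continuity equation)
A = 310 cm^3/s / 79 cm/s = 3.9241 cm^2


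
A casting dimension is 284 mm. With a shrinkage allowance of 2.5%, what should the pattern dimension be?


Formula: L_pattern = L_casting * (1 + shrinkage_rate/100)
Shrinkage factor = 1 + 2.5/100 = 1.025
L_pattern = 284 mm * 1.025 = 291.1000 mm

291.1000 mm


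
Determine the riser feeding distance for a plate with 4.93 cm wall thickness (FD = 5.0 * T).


Formula: FD = 5.0 * T  (riser feeding-distance rule)
FD = 5.0 * 4.93 cm = 24.6500 cm

Final answer: 24.6500 cm


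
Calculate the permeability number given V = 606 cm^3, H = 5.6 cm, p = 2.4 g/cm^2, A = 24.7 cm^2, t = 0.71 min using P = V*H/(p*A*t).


Formula: Permeability Number P = (V * H) / (p * A * t)
Numerator: V * H = 606 * 5.6 = 3393.6
Denominator: p * A * t = 2.4 * 24.7 * 0.71 = 42.0888
P = 3393.6 / 42.0888 = 80.6295


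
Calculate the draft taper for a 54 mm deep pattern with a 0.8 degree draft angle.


Formula: taper = depth * tan(draft_angle)
tan(0.8 deg) = 0.0139635
taper = 54 mm * 0.0139635 = 0.7540 mm

Answer: 0.7540 mm


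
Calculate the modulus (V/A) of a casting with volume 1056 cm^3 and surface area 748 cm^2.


Formula: Casting Modulus M = V / A
M = 1056 cm^3 / 748 cm^2 = 1.4118 cm

Final answer: 1.4118 cm


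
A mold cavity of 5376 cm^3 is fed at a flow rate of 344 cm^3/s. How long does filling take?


Formula: t_fill = V_mold / Q_flow
t = 5376 cm^3 / 344 cm^3/s = 15.6279 s


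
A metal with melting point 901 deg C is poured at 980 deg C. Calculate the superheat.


Formula: Superheat = T_pour - T_melt
Superheat = 980 - 901 = 79 deg C

Answer: 79 deg C


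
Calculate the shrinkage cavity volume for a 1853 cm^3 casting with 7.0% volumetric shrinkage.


Formula: V_shrink = V_casting * shrinkage_pct / 100
V_shrink = 1853 cm^3 * 7.0 / 100 = 129.7100 cm^3

Final answer: 129.7100 cm^3


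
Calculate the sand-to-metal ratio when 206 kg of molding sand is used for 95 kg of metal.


Formula: Sand-to-Metal Ratio = W_sand / W_metal
Ratio = 206 kg / 95 kg = 2.1684

Final answer: 2.1684


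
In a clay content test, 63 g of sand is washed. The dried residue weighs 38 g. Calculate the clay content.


Formula: Clay% = (W_total - W_washed) / W_total * 100
Clay mass = 63 - 38 = 25 g
Clay% = 25 / 63 * 100 = 39.6825%


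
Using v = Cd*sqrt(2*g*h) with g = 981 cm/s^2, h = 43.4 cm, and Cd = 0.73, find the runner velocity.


Formula: v = Cd * sqrt(2 * g * h)  (Torricelli with discharge coefficient)
2*g*h = 2 * 981 * 43.4 = 85150.8 cm^2/s^2
sqrt(85150.8) = 291.80610 cm/s
v = 0.73 * 291.80610 = 213.0185 cm/s
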